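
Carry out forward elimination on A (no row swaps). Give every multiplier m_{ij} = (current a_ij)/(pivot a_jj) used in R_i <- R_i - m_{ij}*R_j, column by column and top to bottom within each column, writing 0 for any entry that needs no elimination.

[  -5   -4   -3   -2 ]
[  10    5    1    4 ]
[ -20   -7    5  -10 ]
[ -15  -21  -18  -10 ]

multipliers: -2, 4, 3, -3, 3, 3

Forward elimination:
R2 <- R2 - (-2)*R1:  [  0  -3  -5   0 ]
R3 <- R3 - (4)*R1:  [  0   9  17  -2 ]
R4 <- R4 - (3)*R1:  [  0  -9  -9  -4 ]
R3 <- R3 - (-3)*R2:  [  0   0   2  -2 ]
R4 <- R4 - (3)*R2:  [  0   0   6  -4 ]
R4 <- R4 - (3)*R3:  [ 0  0  0  2 ]
Multipliers (in order of application): m_{21} = -2, m_{31} = 4, m_{41} = 3, m_{32} = -3, m_{42} = 3, m_{43} = 3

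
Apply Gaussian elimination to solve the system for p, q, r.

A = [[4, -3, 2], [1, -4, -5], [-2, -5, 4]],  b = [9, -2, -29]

Forward elimination on [A|b]:
R2 <- R2 - (1/4)*R1:  [     0  -13/4  -11/2  -17/4 ]
R3 <- R3 - (-1/2)*R1:  [     0  -13/2      5  -49/2 ]
R3 <- R3 - (2)*R2:  [   0    0   16  -16 ]
Row echelon form:
[ 4     -3      2  |      9 ]
[ 0  -13/4  -11/2  |  -17/4 ]
[ 0      0     16  |    -16 ]
Back-substitution:
r = (-16) / 16 = -1
q = (-17/4 - (-11/2)*(-1)) / (-13/4) = 3
p = (9 - (-3)*(3) - (2)*(-1)) / 4 = 5

(5, 3, -1)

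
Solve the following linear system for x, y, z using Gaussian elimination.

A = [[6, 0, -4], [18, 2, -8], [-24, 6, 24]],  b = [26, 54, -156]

(1, -2, -5)

Forward elimination on [A|b]:
R2 <- R2 - (3)*R1:  [   0    2    4  -24 ]
R3 <- R3 - (-4)*R1:  [   0    6    8  -52 ]
R3 <- R3 - (3)*R2:  [  0   0  -4  20 ]
Row echelon form:
[ 6  0  -4  |   26 ]
[ 0  2   4  |  -24 ]
[ 0  0  -4  |   20 ]
Back-substitution:
z = (20) / -4 = -5
y = (-24 - (4)*(-5)) / 2 = -2
x = (26 - (-4)*(-5)) / 6 = 1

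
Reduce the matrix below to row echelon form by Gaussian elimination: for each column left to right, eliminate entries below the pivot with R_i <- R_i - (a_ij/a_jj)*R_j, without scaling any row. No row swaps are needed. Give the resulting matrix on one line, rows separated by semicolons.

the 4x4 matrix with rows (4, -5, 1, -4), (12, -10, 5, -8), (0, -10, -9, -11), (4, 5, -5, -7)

REF = [4 -5 1 -4; 0 5 2 4; 0 0 -5 -3; 0 0 0 -5]

Forward elimination:
R2 <- R2 - (3)*R1:  [ 0  5  2  4 ]
R4 <- R4 - (1)*R1:  [  0  10  -6  -3 ]
R3 <- R3 - (-2)*R2:  [  0   0  -5  -3 ]
R4 <- R4 - (2)*R2:  [   0    0  -10  -11 ]
R4 <- R4 - (2)*R3:  [  0   0   0  -5 ]
Row echelon form:
[ 4  -5   1  -4 ]
[ 0   5   2   4 ]
[ 0   0  -5  -3 ]
[ 0   0   0  -5 ]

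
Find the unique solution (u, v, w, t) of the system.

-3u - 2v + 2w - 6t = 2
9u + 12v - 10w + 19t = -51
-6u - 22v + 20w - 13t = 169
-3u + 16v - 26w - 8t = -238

(-4, -5, 5, 5)

Forward elimination on [A|b]:
R2 <- R2 - (-3)*R1:  [   0    6   -4    1  -45 ]
R3 <- R3 - (2)*R1:  [   0  -18   16   -1  165 ]
R4 <- R4 - (1)*R1:  [    0    18   -28    -2  -240 ]
R3 <- R3 - (-3)*R2:  [  0   0   4   2  30 ]
R4 <- R4 - (3)*R2:  [    0     0   -16    -5  -105 ]
R4 <- R4 - (-4)*R3:  [  0   0   0   3  15 ]
Row echelon form:
[ -3  -2   2  -6  |    2 ]
[  0   6  -4   1  |  -45 ]
[  0   0   4   2  |   30 ]
[  0   0   0   3  |   15 ]
Back-substitution:
t = (15) / 3 = 5
w = (30 - (2)*(5)) / 4 = 5
v = (-45 - (-4)*(5) - (1)*(5)) / 6 = -5
u = (2 - (-2)*(-5) - (2)*(5) - (-6)*(5)) / -3 = -4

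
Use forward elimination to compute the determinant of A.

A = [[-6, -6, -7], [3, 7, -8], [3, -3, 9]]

det(A) = 282

Forward elimination:
R2 <- R2 - (-1/2)*R1:  [     0      4  -23/2 ]
R3 <- R3 - (-1/2)*R1:  [    0    -6  11/2 ]
R3 <- R3 - (-3/2)*R2:  [     0      0  -47/4 ]
Upper-triangular form:
[ -6  -6     -7 ]
[  0   4  -23/2 ]
[  0   0  -47/4 ]
det(A) = (-1)^0 * (-6) * (4) * (-47/4) = 282  (0 row swaps -> sign +1)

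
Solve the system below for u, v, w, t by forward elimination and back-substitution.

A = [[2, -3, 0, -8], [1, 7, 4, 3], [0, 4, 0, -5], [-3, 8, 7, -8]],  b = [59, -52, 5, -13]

Forward elimination on [A|b]:
R2 <- R2 - (1/2)*R1:  [      0    17/2       4       7  -163/2 ]
R4 <- R4 - (-3/2)*R1:  [     0    7/2      7    -20  151/2 ]
R3 <- R3 - (8/17)*R2:  [       0        0   -32/17  -141/17   737/17 ]
R4 <- R4 - (7/17)*R2:  [       0        0    91/17  -389/17  1854/17 ]
R4 <- R4 - (-91/32)*R3:  [        0         0         0  -1487/32   7435/32 ]
Row echelon form:
[ 2    -3       0        -8  |       59 ]
[ 0  17/2       4         7  |   -163/2 ]
[ 0     0  -32/17   -141/17  |   737/17 ]
[ 0     0       0  -1487/32  |  7435/32 ]
Back-substitution:
t = (7435/32) / (-1487/32) = -5
w = (737/17 - (-141/17)*(-5)) / (-32/17) = -1
v = (-163/2 - (4)*(-1) - (7)*(-5)) / (17/2) = -5
u = (59 - (-3)*(-5) - (-8)*(-5)) / 2 = 2

(2, -5, -1, -5)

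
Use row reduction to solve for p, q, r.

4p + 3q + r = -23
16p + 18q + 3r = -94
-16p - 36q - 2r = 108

Forward elimination on [A|b]:
R2 <- R2 - (4)*R1:  [  0   6  -1  -2 ]
R3 <- R3 - (-4)*R1:  [   0  -24    2   16 ]
R3 <- R3 - (-4)*R2:  [  0   0  -2   8 ]
Row echelon form:
[ 4  3   1  |  -23 ]
[ 0  6  -1  |   -2 ]
[ 0  0  -2  |    8 ]
Back-substitution:
r = (8) / -2 = -4
q = (-2 - (-1)*(-4)) / 6 = -1
p = (-23 - (3)*(-1) - (1)*(-4)) / 4 = -4

(-4, -1, -4)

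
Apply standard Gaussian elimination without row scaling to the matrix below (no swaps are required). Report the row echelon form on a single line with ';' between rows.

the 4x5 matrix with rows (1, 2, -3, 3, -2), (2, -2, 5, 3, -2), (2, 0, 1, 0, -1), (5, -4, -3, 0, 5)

REF = [1 2 -3 3 -2; 0 -6 11 -3 2; 0 0 -1/3 -4 5/3; 0 0 0 156 -58]

Forward elimination:
R2 <- R2 - (2)*R1:  [  0  -6  11  -3   2 ]
R3 <- R3 - (2)*R1:  [  0  -4   7  -6   3 ]
R4 <- R4 - (5)*R1:  [   0  -14   12  -15   15 ]
R3 <- R3 - (2/3)*R2:  [    0     0  -1/3    -4   5/3 ]
R4 <- R4 - (7/3)*R2:  [     0      0  -41/3     -8   31/3 ]
R4 <- R4 - (41)*R3:  [   0    0    0  156  -58 ]
Row echelon form:
[ 1   2    -3    3   -2 ]
[ 0  -6    11   -3    2 ]
[ 0   0  -1/3   -4  5/3 ]
[ 0   0     0  156  -58 ]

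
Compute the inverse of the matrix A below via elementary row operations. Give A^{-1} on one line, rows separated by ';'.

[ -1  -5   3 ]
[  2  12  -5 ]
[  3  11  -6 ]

Gauss-Jordan on [A | I]:
R1 <- (1/-1)*R1:  [  1   5  -3  |  -1   0   0 ]
R2 <- R2 - (2)*R1:  [ 0  2  1  |  2  1  0 ]
R3 <- R3 - (3)*R1:  [  0  -4   3  |   3   0   1 ]
R2 <- (1/2)*R2:  [   0    1  1/2  |    1  1/2    0 ]
R1 <- R1 - (5)*R2:  [     1      0  -11/2  |     -6   -5/2      0 ]
R3 <- R3 - (-4)*R2:  [ 0  0  5  |  7  2  1 ]
R3 <- (1/5)*R3:  [   0    0    1  |  7/5  2/5  1/5 ]
R1 <- R1 - (-11/2)*R3:  [     1      0      0  |  17/10  -3/10  11/10 ]
R2 <- R2 - (1/2)*R3:  [     0      1      0  |   3/10   3/10  -1/10 ]
Right block of [I | A^{-1}] is the inverse:
[ 17/10  -3/10  11/10 ]
[  3/10   3/10  -1/10 ]
[   7/5    2/5    1/5 ]

inverse = [17/10 -3/10 11/10; 3/10 3/10 -1/10; 7/5 2/5 1/5]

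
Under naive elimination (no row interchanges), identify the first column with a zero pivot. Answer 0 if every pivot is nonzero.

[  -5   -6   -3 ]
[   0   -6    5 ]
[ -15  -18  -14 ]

first zero-pivot column = 0

Naive forward elimination:
R3 <- R3 - (3)*R1:  [  0   0  -5 ]
All pivots nonzero; naive elimination completes without hitting a zero pivot.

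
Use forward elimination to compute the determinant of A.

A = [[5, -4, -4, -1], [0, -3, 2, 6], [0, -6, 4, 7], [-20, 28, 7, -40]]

Forward elimination:
R4 <- R4 - (-4)*R1:  [   0   12   -9  -44 ]
R3 <- R3 - (2)*R2:  [  0   0   0  -5 ]
R4 <- R4 - (-4)*R2:  [   0    0   -1  -20 ]
R3 <-> R4   (pivot in column 3 was zero)
[ 5  -4  -4   -1 ]
[ 0  -3   2    6 ]
[ 0   0  -1  -20 ]
[ 0   0   0   -5 ]
Upper-triangular form:
[ 5  -4  -4   -1 ]
[ 0  -3   2    6 ]
[ 0   0  -1  -20 ]
[ 0   0   0   -5 ]
det(A) = (-1)^1 * (5) * (-3) * (-1) * (-5) = 75  (1 row swap -> sign -1)

det(A) = 75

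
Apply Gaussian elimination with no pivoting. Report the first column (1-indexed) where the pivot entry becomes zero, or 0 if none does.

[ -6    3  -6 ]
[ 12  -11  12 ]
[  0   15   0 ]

Naive forward elimination:
R2 <- R2 - (-2)*R1:  [  0  -5   0 ]
R3 <- R3 - (-3)*R2:  [ 0  0  0 ]
Matrix at this point:
[ -6   3  -6 ]
[  0  -5   0 ]
[  0   0   0 ]
Pivot entry (3,3) in the last row is zero and there are no rows below to swap with -> zero pivot in column 3 (A is singular).

first zero-pivot column = 3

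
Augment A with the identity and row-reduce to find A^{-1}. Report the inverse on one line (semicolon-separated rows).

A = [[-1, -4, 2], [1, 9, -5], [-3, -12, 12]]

Gauss-Jordan on [A | I]:
R1 <- (1/-1)*R1:  [  1   4  -2  |  -1   0   0 ]
R2 <- R2 - (1)*R1:  [  0   5  -3  |   1   1   0 ]
R3 <- R3 - (-3)*R1:  [  0   0   6  |  -3   0   1 ]
R2 <- (1/5)*R2:  [    0     1  -3/5  |   1/5   1/5     0 ]
R1 <- R1 - (4)*R2:  [    1     0   2/5  |  -9/5  -4/5     0 ]
R3 <- (1/6)*R3:  [    0     0     1  |  -1/2     0   1/6 ]
R1 <- R1 - (2/5)*R3:  [     1      0      0  |   -8/5   -4/5  -1/15 ]
R2 <- R2 - (-3/5)*R3:  [     0      1      0  |  -1/10    1/5   1/10 ]
Right block of [I | A^{-1}] is the inverse:
[  -8/5  -4/5  -1/15 ]
[ -1/10   1/5   1/10 ]
[  -1/2     0    1/6 ]

inverse = [-8/5 -4/5 -1/15; -1/10 1/5 1/10; -1/2 0 1/6]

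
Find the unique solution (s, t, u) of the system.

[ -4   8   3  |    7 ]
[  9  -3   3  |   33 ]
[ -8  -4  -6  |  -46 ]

Forward elimination on [A|b]:
R2 <- R2 - (-9/4)*R1:  [     0     15   39/4  195/4 ]
R3 <- R3 - (2)*R1:  [   0  -20  -12  -60 ]
R3 <- R3 - (-4/3)*R2:  [ 0  0  1  5 ]
Row echelon form:
[ -4   8     3  |      7 ]
[  0  15  39/4  |  195/4 ]
[  0   0     1  |      5 ]
Back-substitution:
u = (5) / 1 = 5
t = (195/4 - (39/4)*(5)) / 15 = 0
s = (7 - (8)*(0) - (3)*(5)) / -4 = 2

(2, 0, 5)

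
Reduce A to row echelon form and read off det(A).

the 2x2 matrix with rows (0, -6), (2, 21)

det(A) = 12

Forward elimination:
R1 <-> R2   (pivot in column 1 was zero)
[ 2  21 ]
[ 0  -6 ]
Upper-triangular form:
[ 2  21 ]
[ 0  -6 ]
det(A) = (-1)^1 * (2) * (-6) = 12  (1 row swap -> sign -1)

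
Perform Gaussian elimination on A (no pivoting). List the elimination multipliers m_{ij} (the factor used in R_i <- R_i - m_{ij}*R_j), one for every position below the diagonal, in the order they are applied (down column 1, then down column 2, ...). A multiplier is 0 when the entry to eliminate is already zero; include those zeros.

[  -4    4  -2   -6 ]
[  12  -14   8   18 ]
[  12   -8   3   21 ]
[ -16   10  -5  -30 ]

multipliers: -3, -3, 4, -2, 3, -3

Forward elimination:
R2 <- R2 - (-3)*R1:  [  0  -2   2   0 ]
R3 <- R3 - (-3)*R1:  [  0   4  -3   3 ]
R4 <- R4 - (4)*R1:  [  0  -6   3  -6 ]
R3 <- R3 - (-2)*R2:  [ 0  0  1  3 ]
R4 <- R4 - (3)*R2:  [  0   0  -3  -6 ]
R4 <- R4 - (-3)*R3:  [ 0  0  0  3 ]
Multipliers (in order of application): m_{21} = -3, m_{31} = -3, m_{41} = 4, m_{32} = -2, m_{42} = 3, m_{43} = -3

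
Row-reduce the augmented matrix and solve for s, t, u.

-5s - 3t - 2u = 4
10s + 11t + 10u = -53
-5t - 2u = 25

Forward elimination on [A|b]:
R2 <- R2 - (-2)*R1:  [   0    5    6  -45 ]
R3 <- R3 - (-1)*R2:  [   0    0    4  -20 ]
Row echelon form:
[ -5  -3  -2  |    4 ]
[  0   5   6  |  -45 ]
[  0   0   4  |  -20 ]
Back-substitution:
u = (-20) / 4 = -5
t = (-45 - (6)*(-5)) / 5 = -3
s = (4 - (-3)*(-3) - (-2)*(-5)) / -5 = 3

(3, -3, -5)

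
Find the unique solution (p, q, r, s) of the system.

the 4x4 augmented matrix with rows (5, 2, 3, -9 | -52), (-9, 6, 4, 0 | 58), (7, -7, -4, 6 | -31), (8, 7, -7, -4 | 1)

(-4, 5, -2, 4)

Forward elimination on [A|b]:
R2 <- R2 - (-9/5)*R1:  [      0    48/5    47/5   -81/5  -178/5 ]
R3 <- R3 - (7/5)*R1:  [     0  -49/5  -41/5   93/5  209/5 ]
R4 <- R4 - (8/5)*R1:  [     0   19/5  -59/5   52/5  421/5 ]
R3 <- R3 - (-49/48)*R2:  [      0       0   67/48   33/16  131/24 ]
R4 <- R4 - (19/48)*R2:  [       0        0  -745/48   269/16  2359/24 ]
R4 <- R4 - (-745/67)*R3:  [        0         0         0   2663/67  10652/67 ]
Row echelon form:
[ 5     2      3       -9  |       -52 ]
[ 0  48/5   47/5    -81/5  |    -178/5 ]
[ 0     0  67/48    33/16  |    131/24 ]
[ 0     0      0  2663/67  |  10652/67 ]
Back-substitution:
s = (10652/67) / (2663/67) = 4
r = (131/24 - (33/16)*(4)) / (67/48) = -2
q = (-178/5 - (47/5)*(-2) - (-81/5)*(4)) / (48/5) = 5
p = (-52 - (2)*(5) - (3)*(-2) - (-9)*(4)) / 5 = -4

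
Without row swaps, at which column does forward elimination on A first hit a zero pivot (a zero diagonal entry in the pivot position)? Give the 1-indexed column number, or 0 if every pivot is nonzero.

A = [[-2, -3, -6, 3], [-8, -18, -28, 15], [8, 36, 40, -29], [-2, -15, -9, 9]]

first zero-pivot column = 3

Naive forward elimination:
R2 <- R2 - (4)*R1:  [  0  -6  -4   3 ]
R3 <- R3 - (-4)*R1:  [   0   24   16  -17 ]
R4 <- R4 - (1)*R1:  [   0  -12   -3    6 ]
R3 <- R3 - (-4)*R2:  [  0   0   0  -5 ]
R4 <- R4 - (2)*R2:  [ 0  0  5  0 ]
Matrix at this point:
[ -2  -3  -6   3 ]
[  0  -6  -4   3 ]
[  0   0   0  -5 ]
[  0   0   5   0 ]
Pivot entry (3,3) is zero but row 4 has 5 in column 3 -> naive elimination stops; a row interchange (e.g. R3 <-> R4) would be required here.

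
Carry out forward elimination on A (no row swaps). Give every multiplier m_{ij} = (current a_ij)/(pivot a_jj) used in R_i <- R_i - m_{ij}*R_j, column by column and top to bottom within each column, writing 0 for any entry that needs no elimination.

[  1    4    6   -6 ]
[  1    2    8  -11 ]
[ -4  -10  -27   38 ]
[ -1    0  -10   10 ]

multipliers: 1, -4, -1, -3, -2, 0

Forward elimination:
R2 <- R2 - (1)*R1:  [  0  -2   2  -5 ]
R3 <- R3 - (-4)*R1:  [  0   6  -3  14 ]
R4 <- R4 - (-1)*R1:  [  0   4  -4   4 ]
R3 <- R3 - (-3)*R2:  [  0   0   3  -1 ]
R4 <- R4 - (-2)*R2:  [  0   0   0  -6 ]
R4: entry in column 3 is already 0 -> m_{43} = 0 (no row operation needed)
Multipliers (in order of application): m_{21} = 1, m_{31} = -4, m_{41} = -1, m_{32} = -3, m_{42} = -2, m_{43} = 0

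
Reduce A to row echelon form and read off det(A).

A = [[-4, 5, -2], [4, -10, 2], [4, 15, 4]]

Forward elimination:
R2 <- R2 - (-1)*R1:  [  0  -5   0 ]
R3 <- R3 - (-1)*R1:  [  0  20   2 ]
R3 <- R3 - (-4)*R2:  [ 0  0  2 ]
Upper-triangular form:
[ -4   5  -2 ]
[  0  -5   0 ]
[  0   0   2 ]
det(A) = (-1)^0 * (-4) * (-5) * (2) = 40  (0 row swaps -> sign +1)

det(A) = 40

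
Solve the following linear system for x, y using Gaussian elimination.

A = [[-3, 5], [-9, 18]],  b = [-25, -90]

Forward elimination on [A|b]:
R2 <- R2 - (3)*R1:  [   0    3  -15 ]
Row echelon form:
[ -3  5  |  -25 ]
[  0  3  |  -15 ]
Back-substitution:
y = (-15) / 3 = -5
x = (-25 - (5)*(-5)) / -3 = 0

(0, -5)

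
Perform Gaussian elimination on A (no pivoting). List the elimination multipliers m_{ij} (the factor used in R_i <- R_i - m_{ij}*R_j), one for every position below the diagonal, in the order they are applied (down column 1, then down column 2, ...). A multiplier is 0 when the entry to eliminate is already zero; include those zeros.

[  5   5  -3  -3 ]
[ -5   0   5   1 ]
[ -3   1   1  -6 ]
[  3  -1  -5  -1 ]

Forward elimination:
R2 <- R2 - (-1)*R1:  [  0   5   2  -2 ]
R3 <- R3 - (-3/5)*R1:  [     0      4   -4/5  -39/5 ]
R4 <- R4 - (3/5)*R1:  [     0     -4  -16/5    4/5 ]
R3 <- R3 - (4/5)*R2:  [     0      0  -12/5  -31/5 ]
R4 <- R4 - (-4/5)*R2:  [    0     0  -8/5  -4/5 ]
R4 <- R4 - (2/3)*R3:  [    0     0     0  10/3 ]
Multipliers (in order of application): m_{21} = -1, m_{31} = -3/5, m_{41} = 3/5, m_{32} = 4/5, m_{42} = -4/5, m_{43} = 2/3

multipliers: -1, -3/5, 3/5, 4/5, -4/5, 2/3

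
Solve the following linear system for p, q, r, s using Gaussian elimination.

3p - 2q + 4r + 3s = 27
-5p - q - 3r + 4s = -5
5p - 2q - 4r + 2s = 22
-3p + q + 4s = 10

(4, 2, 1, 5)

Forward elimination on [A|b]:
R2 <- R2 - (-5/3)*R1:  [     0  -13/3   11/3      9     40 ]
R3 <- R3 - (5/3)*R1:  [     0    4/3  -32/3     -3    -23 ]
R4 <- R4 - (-1)*R1:  [  0  -1   4   7  37 ]
R3 <- R3 - (-4/13)*R2:  [       0        0  -124/13    -3/13  -139/13 ]
R4 <- R4 - (3/13)*R2:  [      0       0   41/13   64/13  361/13 ]
R4 <- R4 - (-41/124)*R3:  [        0         0         0   601/124  3005/124 ]
Row echelon form:
[ 3     -2        4        3  |        27 ]
[ 0  -13/3     11/3        9  |        40 ]
[ 0      0  -124/13    -3/13  |   -139/13 ]
[ 0      0        0  601/124  |  3005/124 ]
Back-substitution:
s = (3005/124) / (601/124) = 5
r = (-139/13 - (-3/13)*(5)) / (-124/13) = 1
q = (40 - (11/3)*(1) - (9)*(5)) / (-13/3) = 2
p = (27 - (-2)*(2) - (4)*(1) - (3)*(5)) / 3 = 4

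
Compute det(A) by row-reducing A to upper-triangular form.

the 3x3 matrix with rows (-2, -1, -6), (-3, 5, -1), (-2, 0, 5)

Forward elimination:
R2 <- R2 - (3/2)*R1:  [    0  13/2     8 ]
R3 <- R3 - (1)*R1:  [  0   1  11 ]
R3 <- R3 - (2/13)*R2:  [      0       0  127/13 ]
Upper-triangular form:
[ -2    -1      -6 ]
[  0  13/2       8 ]
[  0     0  127/13 ]
det(A) = (-1)^0 * (-2) * (13/2) * (127/13) = -127  (0 row swaps -> sign +1)

det(A) = -127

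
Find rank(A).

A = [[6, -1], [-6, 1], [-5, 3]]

rank(A) = 2

Row reduction:
R2 <- R2 - (-1)*R1:  [ 0  0 ]
R3 <- R3 - (-5/6)*R1:  [    0  13/6 ]
R2 <-> R3   (pivot in column 2 was zero)
[ 6    -1 ]
[ 0  13/6 ]
[ 0     0 ]
Row echelon form:
[ 6    -1 ]
[ 0  13/6 ]
[ 0     0 ]
Nonzero rows / pivot columns: 2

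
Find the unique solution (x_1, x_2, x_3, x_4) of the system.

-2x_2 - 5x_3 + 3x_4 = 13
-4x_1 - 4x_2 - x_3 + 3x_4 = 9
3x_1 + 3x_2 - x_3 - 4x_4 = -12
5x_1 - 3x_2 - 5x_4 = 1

Forward elimination on [A|b]:
R1 <-> R2   (pivot in column 1 was zero)
[ -4  -4  -1   3    9 ]
[  0  -2  -5   3   13 ]
[  3   3  -1  -4  -12 ]
[  5  -3   0  -5    1 ]
R3 <- R3 - (-3/4)*R1:  [     0      0   -7/4   -7/4  -21/4 ]
R4 <- R4 - (-5/4)*R1:  [    0    -8  -5/4  -5/4  49/4 ]
R4 <- R4 - (4)*R2:  [      0       0    75/4   -53/4  -159/4 ]
R4 <- R4 - (-75/7)*R3:  [   0    0    0  -32  -96 ]
Row echelon form:
[ -4  -4    -1     3  |      9 ]
[  0  -2    -5     3  |     13 ]
[  0   0  -7/4  -7/4  |  -21/4 ]
[  0   0     0   -32  |    -96 ]
Back-substitution:
x_4 = (-96) / -32 = 3
x_3 = (-21/4 - (-7/4)*(3)) / (-7/4) = 0
x_2 = (13 - (-5)*(0) - (3)*(3)) / -2 = -2
x_1 = (9 - (-4)*(-2) - (-1)*(0) - (3)*(3)) / -4 = 2

(2, -2, 0, 3)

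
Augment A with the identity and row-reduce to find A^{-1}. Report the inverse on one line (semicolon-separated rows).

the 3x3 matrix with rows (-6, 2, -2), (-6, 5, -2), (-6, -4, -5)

inverse = [-11/18 1/3 1/9; -1/3 1/3 0; 1 -2/3 -1/3]

Gauss-Jordan on [A | I]:
R1 <- (1/-6)*R1:  [    1  -1/3   1/3  |  -1/6     0     0 ]
R2 <- R2 - (-6)*R1:  [  0   3   0  |  -1   1   0 ]
R3 <- R3 - (-6)*R1:  [  0  -6  -3  |  -1   0   1 ]
R2 <- (1/3)*R2:  [    0     1     0  |  -1/3   1/3     0 ]
R1 <- R1 - (-1/3)*R2:  [     1      0    1/3  |  -5/18    1/9      0 ]
R3 <- R3 - (-6)*R2:  [  0   0  -3  |  -3   2   1 ]
R3 <- (1/-3)*R3:  [    0     0     1  |     1  -2/3  -1/3 ]
R1 <- R1 - (1/3)*R3:  [      1       0       0  |  -11/18     1/3     1/9 ]
Right block of [I | A^{-1}] is the inverse:
[ -11/18   1/3   1/9 ]
[   -1/3   1/3     0 ]
[      1  -2/3  -1/3 ]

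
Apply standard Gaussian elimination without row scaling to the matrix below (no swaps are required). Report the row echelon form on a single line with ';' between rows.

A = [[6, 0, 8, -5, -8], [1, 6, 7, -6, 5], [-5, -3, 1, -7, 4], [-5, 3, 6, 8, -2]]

Forward elimination:
R2 <- R2 - (1/6)*R1:  [     0      6   17/3  -31/6   19/3 ]
R3 <- R3 - (-5/6)*R1:  [     0     -3   23/3  -67/6   -8/3 ]
R4 <- R4 - (-5/6)*R1:  [     0      3   38/3   23/6  -26/3 ]
R3 <- R3 - (-1/2)*R2:  [     0      0   21/2  -55/4    1/2 ]
R4 <- R4 - (1/2)*R2:  [     0      0   59/6  77/12  -71/6 ]
R4 <- R4 - (59/63)*R3:  [        0         0         0  2431/126   -775/63 ]
Row echelon form:
[ 6  0     8        -5       -8 ]
[ 0  6  17/3     -31/6     19/3 ]
[ 0  0  21/2     -55/4      1/2 ]
[ 0  0     0  2431/126  -775/63 ]

REF = [6 0 8 -5 -8; 0 6 17/3 -31/6 19/3; 0 0 21/2 -55/4 1/2; 0 0 0 2431/126 -775/63]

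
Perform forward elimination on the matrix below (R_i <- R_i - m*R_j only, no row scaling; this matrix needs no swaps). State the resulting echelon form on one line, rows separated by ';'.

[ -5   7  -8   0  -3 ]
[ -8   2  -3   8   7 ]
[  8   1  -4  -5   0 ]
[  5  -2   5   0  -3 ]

Forward elimination:
R2 <- R2 - (8/5)*R1:  [     0  -46/5   49/5      8   59/5 ]
R3 <- R3 - (-8/5)*R1:  [     0   61/5  -84/5     -5  -24/5 ]
R4 <- R4 - (-1)*R1:  [  0   5  -3   0  -6 ]
R3 <- R3 - (-61/46)*R2:  [       0        0  -175/46   129/23   499/46 ]
R4 <- R4 - (-25/46)*R2:  [      0       0  107/46  100/23   19/46 ]
R4 <- R4 - (-107/175)*R3:  [        0         0         0  1361/175  1233/175 ]
Row echelon form:
[ -5      7       -8         0        -3 ]
[  0  -46/5     49/5         8      59/5 ]
[  0      0  -175/46    129/23    499/46 ]
[  0      0        0  1361/175  1233/175 ]

REF = [-5 7 -8 0 -3; 0 -46/5 49/5 8 59/5; 0 0 -175/46 129/23 499/46; 0 0 0 1361/175 1233/175]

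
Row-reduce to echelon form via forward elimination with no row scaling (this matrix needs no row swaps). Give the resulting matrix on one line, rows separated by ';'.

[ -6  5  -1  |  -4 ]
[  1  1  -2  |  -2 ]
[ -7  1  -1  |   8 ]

Forward elimination:
R2 <- R2 - (-1/6)*R1:  [     0   11/6  -13/6   -8/3 ]
R3 <- R3 - (7/6)*R1:  [     0  -29/6    1/6   38/3 ]
R3 <- R3 - (-29/11)*R2:  [      0       0  -61/11   62/11 ]
Row echelon form:
[ -6     5      -1  |     -4 ]
[  0  11/6   -13/6  |   -8/3 ]
[  0     0  -61/11  |  62/11 ]

REF = [-6 5 -1 -4; 0 11/6 -13/6 -8/3; 0 0 -61/11 62/11]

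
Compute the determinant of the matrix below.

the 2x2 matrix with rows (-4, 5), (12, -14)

Forward elimination:
R2 <- R2 - (-3)*R1:  [ 0  1 ]
Upper-triangular form:
[ -4  5 ]
[  0  1 ]
det(A) = (-1)^0 * (-4) * (1) = -4  (0 row swaps -> sign +1)

det(A) = -4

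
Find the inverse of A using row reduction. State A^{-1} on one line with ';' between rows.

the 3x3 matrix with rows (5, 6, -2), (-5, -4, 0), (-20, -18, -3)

Gauss-Jordan on [A | I]:
R1 <- (1/5)*R1:  [    1   6/5  -2/5  |   1/5     0     0 ]
R2 <- R2 - (-5)*R1:  [  0   2  -2  |   1   1   0 ]
R3 <- R3 - (-20)*R1:  [   0    6  -11  |    4    0    1 ]
R2 <- (1/2)*R2:  [   0    1   -1  |  1/2  1/2    0 ]
R1 <- R1 - (6/5)*R2:  [    1     0   4/5  |  -2/5  -3/5     0 ]
R3 <- R3 - (6)*R2:  [  0   0  -5  |   1  -3   1 ]
R3 <- (1/-5)*R3:  [    0     0     1  |  -1/5   3/5  -1/5 ]
R1 <- R1 - (4/5)*R3:  [      1       0       0  |   -6/25  -27/25    4/25 ]
R2 <- R2 - (-1)*R3:  [     0      1      0  |   3/10  11/10   -1/5 ]
Right block of [I | A^{-1}] is the inverse:
[ -6/25  -27/25  4/25 ]
[  3/10   11/10  -1/5 ]
[  -1/5     3/5  -1/5 ]

inverse = [-6/25 -27/25 4/25; 3/10 11/10 -1/5; -1/5 3/5 -1/5]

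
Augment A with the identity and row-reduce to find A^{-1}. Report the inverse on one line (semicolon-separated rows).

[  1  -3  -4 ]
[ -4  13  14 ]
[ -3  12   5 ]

inverse = [103 33 -10; 22 7 -2; 9 3 -1]

Gauss-Jordan on [A | I]:
R2 <- R2 - (-4)*R1:  [  0   1  -2  |   4   1   0 ]
R3 <- R3 - (-3)*R1:  [  0   3  -7  |   3   0   1 ]
R1 <- R1 - (-3)*R2:  [   1    0  -10  |   13    3    0 ]
R3 <- R3 - (3)*R2:  [  0   0  -1  |  -9  -3   1 ]
R3 <- (1/-1)*R3:  [  0   0   1  |   9   3  -1 ]
R1 <- R1 - (-10)*R3:  [   1    0    0  |  103   33  -10 ]
R2 <- R2 - (-2)*R3:  [  0   1   0  |  22   7  -2 ]
Right block of [I | A^{-1}] is the inverse:
[ 103  33  -10 ]
[  22   7   -2 ]
[   9   3   -1 ]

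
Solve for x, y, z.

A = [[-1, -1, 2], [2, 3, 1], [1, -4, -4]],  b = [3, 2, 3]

(3, -2, 2)

Forward elimination on [A|b]:
R2 <- R2 - (-2)*R1:  [ 0  1  5  8 ]
R3 <- R3 - (-1)*R1:  [  0  -5  -2   6 ]
R3 <- R3 - (-5)*R2:  [  0   0  23  46 ]
Row echelon form:
[ -1  -1   2  |   3 ]
[  0   1   5  |   8 ]
[  0   0  23  |  46 ]
Back-substitution:
z = (46) / 23 = 2
y = (8 - (5)*(2)) / 1 = -2
x = (3 - (-1)*(-2) - (2)*(2)) / -1 = 3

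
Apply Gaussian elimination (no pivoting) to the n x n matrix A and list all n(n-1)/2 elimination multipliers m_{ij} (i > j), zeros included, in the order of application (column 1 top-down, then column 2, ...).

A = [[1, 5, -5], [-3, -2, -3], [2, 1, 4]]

multipliers: -3, 2, -9/13

Forward elimination:
R2 <- R2 - (-3)*R1:  [   0   13  -18 ]
R3 <- R3 - (2)*R1:  [  0  -9  14 ]
R3 <- R3 - (-9/13)*R2:  [     0      0  20/13 ]
Multipliers (in order of application): m_{21} = -3, m_{31} = 2, m_{32} = -9/13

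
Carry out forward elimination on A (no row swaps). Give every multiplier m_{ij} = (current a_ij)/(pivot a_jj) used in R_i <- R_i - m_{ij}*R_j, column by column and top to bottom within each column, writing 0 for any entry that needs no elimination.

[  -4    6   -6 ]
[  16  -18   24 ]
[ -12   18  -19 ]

multipliers: -4, 3, 0

Forward elimination:
R2 <- R2 - (-4)*R1:  [ 0  6  0 ]
R3 <- R3 - (3)*R1:  [  0   0  -1 ]
R3: entry in column 2 is already 0 -> m_{32} = 0 (no row operation needed)
Multipliers (in order of application): m_{21} = -4, m_{31} = 3, m_{32} = 0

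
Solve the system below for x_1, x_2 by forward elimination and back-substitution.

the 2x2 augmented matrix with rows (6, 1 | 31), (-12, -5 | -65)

(5, 1)

Forward elimination on [A|b]:
R2 <- R2 - (-2)*R1:  [  0  -3  -3 ]
Row echelon form:
[ 6   1  |  31 ]
[ 0  -3  |  -3 ]
Back-substitution:
x_2 = (-3) / -3 = 1
x_1 = (31 - (1)*(1)) / 6 = 5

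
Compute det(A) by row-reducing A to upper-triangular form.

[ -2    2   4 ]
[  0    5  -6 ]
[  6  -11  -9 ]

Forward elimination:
R3 <- R3 - (-3)*R1:  [  0  -5   3 ]
R3 <- R3 - (-1)*R2:  [  0   0  -3 ]
Upper-triangular form:
[ -2  2   4 ]
[  0  5  -6 ]
[  0  0  -3 ]
det(A) = (-1)^0 * (-2) * (5) * (-3) = 30  (0 row swaps -> sign +1)

det(A) = 30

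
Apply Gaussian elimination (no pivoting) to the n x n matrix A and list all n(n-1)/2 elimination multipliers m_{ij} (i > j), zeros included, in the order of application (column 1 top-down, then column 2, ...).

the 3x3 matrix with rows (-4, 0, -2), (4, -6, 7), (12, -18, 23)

Forward elimination:
R2 <- R2 - (-1)*R1:  [  0  -6   5 ]
R3 <- R3 - (-3)*R1:  [   0  -18   17 ]
R3 <- R3 - (3)*R2:  [ 0  0  2 ]
Multipliers (in order of application): m_{21} = -1, m_{31} = -3, m_{32} = 3

multipliers: -1, -3, 3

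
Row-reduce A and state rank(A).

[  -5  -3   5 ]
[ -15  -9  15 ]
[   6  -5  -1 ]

rank(A) = 2

Row reduction:
R2 <- R2 - (3)*R1:  [ 0  0  0 ]
R3 <- R3 - (-6/5)*R1:  [     0  -43/5      5 ]
R2 <-> R3   (pivot in column 2 was zero)
[ -5     -3  5 ]
[  0  -43/5  5 ]
[  0      0  0 ]
Row echelon form:
[ -5     -3  5 ]
[  0  -43/5  5 ]
[  0      0  0 ]
Nonzero rows / pivot columns: 2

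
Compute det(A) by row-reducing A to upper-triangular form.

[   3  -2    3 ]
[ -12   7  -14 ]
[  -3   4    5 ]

Forward elimination:
R2 <- R2 - (-4)*R1:  [  0  -1  -2 ]
R3 <- R3 - (-1)*R1:  [ 0  2  8 ]
R3 <- R3 - (-2)*R2:  [ 0  0  4 ]
Upper-triangular form:
[ 3  -2   3 ]
[ 0  -1  -2 ]
[ 0   0   4 ]
det(A) = (-1)^0 * (3) * (-1) * (4) = -12  (0 row swaps -> sign +1)

det(A) = -12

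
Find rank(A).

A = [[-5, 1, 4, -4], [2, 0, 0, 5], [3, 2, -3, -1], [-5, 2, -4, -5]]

rank(A) = 4

Row reduction:
R2 <- R2 - (-2/5)*R1:  [    0   2/5   8/5  17/5 ]
R3 <- R3 - (-3/5)*R1:  [     0   13/5   -3/5  -17/5 ]
R4 <- R4 - (1)*R1:  [  0   1  -8  -1 ]
R3 <- R3 - (13/2)*R2:  [     0      0    -11  -51/2 ]
R4 <- R4 - (5/2)*R2:  [     0      0    -12  -19/2 ]
R4 <- R4 - (12/11)*R3:  [      0       0       0  403/22 ]
Row echelon form:
[ -5    1    4      -4 ]
[  0  2/5  8/5    17/5 ]
[  0    0  -11   -51/2 ]
[  0    0    0  403/22 ]
Nonzero rows / pivot columns: 4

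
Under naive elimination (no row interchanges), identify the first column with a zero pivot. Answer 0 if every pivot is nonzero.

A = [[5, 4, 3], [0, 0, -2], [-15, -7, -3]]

Naive forward elimination:
R3 <- R3 - (-3)*R1:  [ 0  5  6 ]
Matrix at this point:
[ 5  4   3 ]
[ 0  0  -2 ]
[ 0  5   6 ]
Pivot entry (2,2) is zero but row 3 has 5 in column 2 -> naive elimination stops; a row interchange (e.g. R2 <-> R3) would be required here.

first zero-pivot column = 2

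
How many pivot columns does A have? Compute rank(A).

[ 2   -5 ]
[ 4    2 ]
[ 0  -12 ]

rank(A) = 2

Row reduction:
R2 <- R2 - (2)*R1:  [  0  12 ]
R3 <- R3 - (-1)*R2:  [ 0  0 ]
Row echelon form:
[ 2  -5 ]
[ 0  12 ]
[ 0   0 ]
Nonzero rows / pivot columns: 2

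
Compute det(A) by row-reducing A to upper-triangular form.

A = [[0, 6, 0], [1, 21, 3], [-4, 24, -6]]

det(A) = -36

Forward elimination:
R1 <-> R2   (pivot in column 1 was zero)
[  1  21   3 ]
[  0   6   0 ]
[ -4  24  -6 ]
R3 <- R3 - (-4)*R1:  [   0  108    6 ]
R3 <- R3 - (18)*R2:  [ 0  0  6 ]
Upper-triangular form:
[ 1  21  3 ]
[ 0   6  0 ]
[ 0   0  6 ]
det(A) = (-1)^1 * (1) * (6) * (6) = -36  (1 row swap -> sign -1)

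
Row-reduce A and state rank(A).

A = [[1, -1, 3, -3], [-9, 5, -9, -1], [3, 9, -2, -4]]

rank(A) = 3

Row reduction:
R2 <- R2 - (-9)*R1:  [   0   -4   18  -28 ]
R3 <- R3 - (3)*R1:  [   0   12  -11    5 ]
R3 <- R3 - (-3)*R2:  [   0    0   43  -79 ]
Row echelon form:
[ 1  -1   3   -3 ]
[ 0  -4  18  -28 ]
[ 0   0  43  -79 ]
Nonzero rows / pivot columns: 3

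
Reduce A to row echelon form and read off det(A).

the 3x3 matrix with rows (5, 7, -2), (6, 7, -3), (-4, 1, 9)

Forward elimination:
R2 <- R2 - (6/5)*R1:  [    0  -7/5  -3/5 ]
R3 <- R3 - (-4/5)*R1:  [    0  33/5  37/5 ]
R3 <- R3 - (-33/7)*R2:  [    0     0  32/7 ]
Upper-triangular form:
[ 5     7    -2 ]
[ 0  -7/5  -3/5 ]
[ 0     0  32/7 ]
det(A) = (-1)^0 * (5) * (-7/5) * (32/7) = -32  (0 row swaps -> sign +1)

det(A) = -32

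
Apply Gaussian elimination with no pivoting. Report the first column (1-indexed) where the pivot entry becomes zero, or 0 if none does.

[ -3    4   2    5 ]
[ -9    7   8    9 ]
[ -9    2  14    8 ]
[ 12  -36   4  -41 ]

first zero-pivot column = 0

Naive forward elimination:
R2 <- R2 - (3)*R1:  [  0  -5   2  -6 ]
R3 <- R3 - (3)*R1:  [   0  -10    8   -7 ]
R4 <- R4 - (-4)*R1:  [   0  -20   12  -21 ]
R3 <- R3 - (2)*R2:  [ 0  0  4  5 ]
R4 <- R4 - (4)*R2:  [ 0  0  4  3 ]
R4 <- R4 - (1)*R3:  [  0   0   0  -2 ]
All pivots nonzero; naive elimination completes without hitting a zero pivot.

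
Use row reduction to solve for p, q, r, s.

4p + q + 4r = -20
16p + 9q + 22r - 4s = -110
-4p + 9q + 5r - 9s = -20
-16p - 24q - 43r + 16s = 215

Forward elimination on [A|b]:
R2 <- R2 - (4)*R1:  [   0    5    6   -4  -30 ]
R3 <- R3 - (-1)*R1:  [   0   10    9   -9  -40 ]
R4 <- R4 - (-4)*R1:  [   0  -20  -27   16  135 ]
R3 <- R3 - (2)*R2:  [  0   0  -3  -1  20 ]
R4 <- R4 - (-4)*R2:  [  0   0  -3   0  15 ]
R4 <- R4 - (1)*R3:  [  0   0   0   1  -5 ]
Row echelon form:
[ 4  1   4   0  |  -20 ]
[ 0  5   6  -4  |  -30 ]
[ 0  0  -3  -1  |   20 ]
[ 0  0   0   1  |   -5 ]
Back-substitution:
s = (-5) / 1 = -5
r = (20 - (-1)*(-5)) / -3 = -5
q = (-30 - (6)*(-5) - (-4)*(-5)) / 5 = -4
p = (-20 - (1)*(-4) - (4)*(-5)) / 4 = 1

(1, -4, -5, -5)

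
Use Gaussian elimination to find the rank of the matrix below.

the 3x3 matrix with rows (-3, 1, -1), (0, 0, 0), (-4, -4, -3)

rank(A) = 2

Row reduction:
R3 <- R3 - (4/3)*R1:  [     0  -16/3   -5/3 ]
R2 <-> R3   (pivot in column 2 was zero)
[ -3      1    -1 ]
[  0  -16/3  -5/3 ]
[  0      0     0 ]
Row echelon form:
[ -3      1    -1 ]
[  0  -16/3  -5/3 ]
[  0      0     0 ]
Nonzero rows / pivot columns: 2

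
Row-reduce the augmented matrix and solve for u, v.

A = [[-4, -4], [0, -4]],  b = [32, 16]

(-4, -4)

Forward elimination on [A|b]:
Row echelon form:
[ -4  -4  |  32 ]
[  0  -4  |  16 ]
Back-substitution:
v = (16) / -4 = -4
u = (32 - (-4)*(-4)) / -4 = -4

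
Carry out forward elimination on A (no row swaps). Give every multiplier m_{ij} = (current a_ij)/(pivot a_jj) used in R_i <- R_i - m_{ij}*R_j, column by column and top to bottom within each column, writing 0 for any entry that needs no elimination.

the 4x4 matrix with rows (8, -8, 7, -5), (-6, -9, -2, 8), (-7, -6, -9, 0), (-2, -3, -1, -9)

Forward elimination:
R2 <- R2 - (-3/4)*R1:  [    0   -15  13/4  17/4 ]
R3 <- R3 - (-7/8)*R1:  [     0    -13  -23/8  -35/8 ]
R4 <- R4 - (-1/4)*R1:  [     0     -5    3/4  -41/4 ]
R3 <- R3 - (13/15)*R2:  [        0         0  -683/120  -967/120 ]
R4 <- R4 - (1/3)*R2:  [     0      0   -1/3  -35/3 ]
R4 <- R4 - (40/683)*R3:  [         0          0          0  -7646/683 ]
Multipliers (in order of application): m_{21} = -3/4, m_{31} = -7/8, m_{41} = -1/4, m_{32} = 13/15, m_{42} = 1/3, m_{43} = 40/683

multipliers: -3/4, -7/8, -1/4, 13/15, 1/3, 40/683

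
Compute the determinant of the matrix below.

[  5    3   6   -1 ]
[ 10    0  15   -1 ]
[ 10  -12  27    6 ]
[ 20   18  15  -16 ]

Forward elimination:
R2 <- R2 - (2)*R1:  [  0  -6   3   1 ]
R3 <- R3 - (2)*R1:  [   0  -18   15    8 ]
R4 <- R4 - (4)*R1:  [   0    6   -9  -12 ]
R3 <- R3 - (3)*R2:  [ 0  0  6  5 ]
R4 <- R4 - (-1)*R2:  [   0    0   -6  -11 ]
R4 <- R4 - (-1)*R3:  [  0   0   0  -6 ]
Upper-triangular form:
[ 5   3  6  -1 ]
[ 0  -6  3   1 ]
[ 0   0  6   5 ]
[ 0   0  0  -6 ]
det(A) = (-1)^0 * (5) * (-6) * (6) * (-6) = 1080  (0 row swaps -> sign +1)

det(A) = 1080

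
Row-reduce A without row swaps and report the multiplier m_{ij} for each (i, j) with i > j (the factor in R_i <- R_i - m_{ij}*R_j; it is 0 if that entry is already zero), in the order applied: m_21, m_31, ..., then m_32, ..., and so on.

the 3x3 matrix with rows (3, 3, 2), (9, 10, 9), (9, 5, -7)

Forward elimination:
R2 <- R2 - (3)*R1:  [ 0  1  3 ]
R3 <- R3 - (3)*R1:  [   0   -4  -13 ]
R3 <- R3 - (-4)*R2:  [  0   0  -1 ]
Multipliers (in order of application): m_{21} = 3, m_{31} = 3, m_{32} = -4

multipliers: 3, 3, -4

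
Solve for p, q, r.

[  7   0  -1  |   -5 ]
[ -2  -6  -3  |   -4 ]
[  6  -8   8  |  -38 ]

(-1, 2, -2)

Forward elimination on [A|b]:
R2 <- R2 - (-2/7)*R1:  [     0     -6  -23/7  -38/7 ]
R3 <- R3 - (6/7)*R1:  [      0      -8    62/7  -236/7 ]
R3 <- R3 - (4/3)*R2:  [       0        0   278/21  -556/21 ]
Row echelon form:
[ 7   0      -1  |       -5 ]
[ 0  -6   -23/7  |    -38/7 ]
[ 0   0  278/21  |  -556/21 ]
Back-substitution:
r = (-556/21) / (278/21) = -2
q = (-38/7 - (-23/7)*(-2)) / -6 = 2
p = (-5 - (-1)*(-2)) / 7 = -1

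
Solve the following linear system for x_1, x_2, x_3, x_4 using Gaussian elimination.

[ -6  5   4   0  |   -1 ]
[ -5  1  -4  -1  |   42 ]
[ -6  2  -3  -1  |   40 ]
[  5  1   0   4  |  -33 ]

(-4, -1, -5, -3)

Forward elimination on [A|b]:
R2 <- R2 - (5/6)*R1:  [     0  -19/6  -22/3     -1  257/6 ]
R3 <- R3 - (1)*R1:  [  0  -3  -7  -1  41 ]
R4 <- R4 - (-5/6)*R1:  [      0    31/6    10/3       4  -203/6 ]
R3 <- R3 - (18/19)*R2:  [     0      0  -1/19  -1/19   8/19 ]
R4 <- R4 - (-31/19)*R2:  [       0        0  -164/19    45/19   685/19 ]
R4 <- R4 - (164)*R3:  [   0    0    0   11  -33 ]
Row echelon form:
[ -6      5      4      0  |     -1 ]
[  0  -19/6  -22/3     -1  |  257/6 ]
[  0      0  -1/19  -1/19  |   8/19 ]
[  0      0      0     11  |    -33 ]
Back-substitution:
x_4 = (-33) / 11 = -3
x_3 = (8/19 - (-1/19)*(-3)) / (-1/19) = -5
x_2 = (257/6 - (-22/3)*(-5) - (-1)*(-3)) / (-19/6) = -1
x_1 = (-1 - (5)*(-1) - (4)*(-5)) / -6 = -4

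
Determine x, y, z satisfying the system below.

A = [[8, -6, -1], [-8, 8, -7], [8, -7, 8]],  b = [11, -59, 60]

Forward elimination on [A|b]:
R2 <- R2 - (-1)*R1:  [   0    2   -8  -48 ]
R3 <- R3 - (1)*R1:  [  0  -1   9  49 ]
R3 <- R3 - (-1/2)*R2:  [  0   0   5  25 ]
Row echelon form:
[ 8  -6  -1  |   11 ]
[ 0   2  -8  |  -48 ]
[ 0   0   5  |   25 ]
Back-substitution:
z = (25) / 5 = 5
y = (-48 - (-8)*(5)) / 2 = -4
x = (11 - (-6)*(-4) - (-1)*(5)) / 8 = -1

(-1, -4, 5)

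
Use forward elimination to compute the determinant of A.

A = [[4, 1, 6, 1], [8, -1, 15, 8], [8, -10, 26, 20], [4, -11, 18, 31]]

det(A) = -144

Forward elimination:
R2 <- R2 - (2)*R1:  [  0  -3   3   6 ]
R3 <- R3 - (2)*R1:  [   0  -12   14   18 ]
R4 <- R4 - (1)*R1:  [   0  -12   12   30 ]
R3 <- R3 - (4)*R2:  [  0   0   2  -6 ]
R4 <- R4 - (4)*R2:  [ 0  0  0  6 ]
Upper-triangular form:
[ 4   1  6   1 ]
[ 0  -3  3   6 ]
[ 0   0  2  -6 ]
[ 0   0  0   6 ]
det(A) = (-1)^0 * (4) * (-3) * (2) * (6) = -144  (0 row swaps -> sign +1)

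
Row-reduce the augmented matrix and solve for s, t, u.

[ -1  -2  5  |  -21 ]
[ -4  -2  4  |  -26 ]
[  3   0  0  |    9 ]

(3, -1, -4)

Forward elimination on [A|b]:
R2 <- R2 - (4)*R1:  [   0    6  -16   58 ]
R3 <- R3 - (-3)*R1:  [   0   -6   15  -54 ]
R3 <- R3 - (-1)*R2:  [  0   0  -1   4 ]
Row echelon form:
[ -1  -2    5  |  -21 ]
[  0   6  -16  |   58 ]
[  0   0   -1  |    4 ]
Back-substitution:
u = (4) / -1 = -4
t = (58 - (-16)*(-4)) / 6 = -1
s = (-21 - (-2)*(-1) - (5)*(-4)) / -1 = 3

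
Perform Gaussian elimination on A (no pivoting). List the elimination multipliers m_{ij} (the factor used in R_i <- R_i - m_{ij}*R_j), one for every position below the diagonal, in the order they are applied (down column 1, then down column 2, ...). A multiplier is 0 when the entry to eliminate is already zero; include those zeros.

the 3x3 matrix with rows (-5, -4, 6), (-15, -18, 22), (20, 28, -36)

multipliers: 3, -4, -2

Forward elimination:
R2 <- R2 - (3)*R1:  [  0  -6   4 ]
R3 <- R3 - (-4)*R1:  [   0   12  -12 ]
R3 <- R3 - (-2)*R2:  [  0   0  -4 ]
Multipliers (in order of application): m_{21} = 3, m_{31} = -4, m_{32} = -2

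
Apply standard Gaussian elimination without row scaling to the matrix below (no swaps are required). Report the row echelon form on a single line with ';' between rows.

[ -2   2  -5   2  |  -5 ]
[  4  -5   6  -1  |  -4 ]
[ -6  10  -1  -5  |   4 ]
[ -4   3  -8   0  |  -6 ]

REF = [-2 2 -5 2 -5; 0 -1 -4 3 -14; 0 0 -2 1 -37; 0 0 0 -4 -93]

Forward elimination:
R2 <- R2 - (-2)*R1:  [   0   -1   -4    3  -14 ]
R3 <- R3 - (3)*R1:  [   0    4   14  -11   19 ]
R4 <- R4 - (2)*R1:  [  0  -1   2  -4   4 ]
R3 <- R3 - (-4)*R2:  [   0    0   -2    1  -37 ]
R4 <- R4 - (1)*R2:  [  0   0   6  -7  18 ]
R4 <- R4 - (-3)*R3:  [   0    0    0   -4  -93 ]
Row echelon form:
[ -2   2  -5   2  |   -5 ]
[  0  -1  -4   3  |  -14 ]
[  0   0  -2   1  |  -37 ]
[  0   0   0  -4  |  -93 ]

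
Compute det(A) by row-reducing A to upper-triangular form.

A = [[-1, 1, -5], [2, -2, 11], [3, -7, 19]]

Forward elimination:
R2 <- R2 - (-2)*R1:  [ 0  0  1 ]
R3 <- R3 - (-3)*R1:  [  0  -4   4 ]
R2 <-> R3   (pivot in column 2 was zero)
[ -1   1  -5 ]
[  0  -4   4 ]
[  0   0   1 ]
Upper-triangular form:
[ -1   1  -5 ]
[  0  -4   4 ]
[  0   0   1 ]
det(A) = (-1)^1 * (-1) * (-4) * (1) = -4  (1 row swap -> sign -1)

det(A) = -4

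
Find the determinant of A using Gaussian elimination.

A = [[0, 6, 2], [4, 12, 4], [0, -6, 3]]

det(A) = -120

Forward elimination:
R1 <-> R2   (pivot in column 1 was zero)
[ 4  12  4 ]
[ 0   6  2 ]
[ 0  -6  3 ]
R3 <- R3 - (-1)*R2:  [ 0  0  5 ]
Upper-triangular form:
[ 4  12  4 ]
[ 0   6  2 ]
[ 0   0  5 ]
det(A) = (-1)^1 * (4) * (6) * (5) = -120  (1 row swap -> sign -1)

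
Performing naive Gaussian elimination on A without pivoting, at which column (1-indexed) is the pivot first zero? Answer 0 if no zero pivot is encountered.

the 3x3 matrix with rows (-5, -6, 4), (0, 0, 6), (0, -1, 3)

Naive forward elimination:
Matrix at this point:
[ -5  -6  4 ]
[  0   0  6 ]
[  0  -1  3 ]
Pivot entry (2,2) is zero but row 3 has -1 in column 2 -> naive elimination stops; a row interchange (e.g. R2 <-> R3) would be required here.

first zero-pivot column = 2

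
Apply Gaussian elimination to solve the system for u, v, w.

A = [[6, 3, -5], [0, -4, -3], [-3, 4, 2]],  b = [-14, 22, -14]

Forward elimination on [A|b]:
R3 <- R3 - (-1/2)*R1:  [    0  11/2  -1/2   -21 ]
R3 <- R3 - (-11/8)*R2:  [     0      0  -37/8   37/4 ]
Row echelon form:
[ 6   3     -5  |   -14 ]
[ 0  -4     -3  |    22 ]
[ 0   0  -37/8  |  37/4 ]
Back-substitution:
w = (37/4) / (-37/8) = -2
v = (22 - (-3)*(-2)) / -4 = -4
u = (-14 - (3)*(-4) - (-5)*(-2)) / 6 = -2

(-2, -4, -2)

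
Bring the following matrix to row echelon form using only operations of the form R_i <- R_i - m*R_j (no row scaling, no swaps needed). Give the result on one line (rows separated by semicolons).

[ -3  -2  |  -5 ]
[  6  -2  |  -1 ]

Forward elimination:
R2 <- R2 - (-2)*R1:  [   0   -6  -11 ]
Row echelon form:
[ -3  -2  |   -5 ]
[  0  -6  |  -11 ]

REF = [-3 -2 -5; 0 -6 -11]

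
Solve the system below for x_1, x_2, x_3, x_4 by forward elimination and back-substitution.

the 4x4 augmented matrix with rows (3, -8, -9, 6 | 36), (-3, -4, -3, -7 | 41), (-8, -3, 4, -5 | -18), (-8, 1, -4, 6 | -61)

(5, -3, -3, -5)

Forward elimination on [A|b]:
R2 <- R2 - (-1)*R1:  [   0  -12  -12   -1   77 ]
R3 <- R3 - (-8/3)*R1:  [     0  -73/3    -20     11     78 ]
R4 <- R4 - (-8/3)*R1:  [     0  -61/3    -28     22     35 ]
R3 <- R3 - (73/36)*R2:  [        0         0      13/3    469/36  -2813/36 ]
R4 <- R4 - (61/36)*R2:  [        0         0     -23/3    853/36  -3437/36 ]
R4 <- R4 - (-23/13)*R3:  [        0         0         0   1823/39  -9115/39 ]
Row echelon form:
[ 3   -8    -9        6  |        36 ]
[ 0  -12   -12       -1  |        77 ]
[ 0    0  13/3   469/36  |  -2813/36 ]
[ 0    0     0  1823/39  |  -9115/39 ]
Back-substitution:
x_4 = (-9115/39) / (1823/39) = -5
x_3 = (-2813/36 - (469/36)*(-5)) / (13/3) = -3
x_2 = (77 - (-12)*(-3) - (-1)*(-5)) / -12 = -3
x_1 = (36 - (-8)*(-3) - (-9)*(-3) - (6)*(-5)) / 3 = 5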